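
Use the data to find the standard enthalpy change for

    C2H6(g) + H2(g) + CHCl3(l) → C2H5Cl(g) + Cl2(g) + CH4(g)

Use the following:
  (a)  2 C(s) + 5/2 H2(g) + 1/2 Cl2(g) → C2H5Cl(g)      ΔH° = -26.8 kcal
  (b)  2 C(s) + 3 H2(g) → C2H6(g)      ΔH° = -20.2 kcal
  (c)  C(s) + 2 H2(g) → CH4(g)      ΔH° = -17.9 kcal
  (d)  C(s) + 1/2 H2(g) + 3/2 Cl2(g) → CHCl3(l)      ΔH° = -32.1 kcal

(a) as written: -26.8 kcal
(b) reversed: +20.2 kcal
(c) as written: -17.9 kcal
(d) reversed: +32.1 kcal
ΔH° = (1)·(-26.8) + (-1)·(-20.2) + (1)·(-17.9) + (-1)·(-32.1) = 7.6 kcal

ΔH° = 7.6 kcal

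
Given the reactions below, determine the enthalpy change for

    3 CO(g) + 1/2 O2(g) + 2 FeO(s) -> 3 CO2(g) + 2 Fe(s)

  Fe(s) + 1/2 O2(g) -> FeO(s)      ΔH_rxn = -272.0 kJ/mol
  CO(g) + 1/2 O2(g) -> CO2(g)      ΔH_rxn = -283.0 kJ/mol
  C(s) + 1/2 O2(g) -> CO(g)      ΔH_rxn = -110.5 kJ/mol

equation 1 reversed and × 2 (FeO(s) must end up as a reactant; ×2 to match 2 FeO(s) in the target): (-2)·(-272.0) = +544.0 kJ/mol
equation 2 × 3 (scale by 3 for the 3 CO2(g)): (3)·(-283.0) = -849.0 kJ/mol
equation 3: not needed (C(s) appears nowhere else).
ΔH_rxn = (+544.0) + (-849.0) = -305.0 kJ/mol

ΔH_rxn = -305.0 kJ/mol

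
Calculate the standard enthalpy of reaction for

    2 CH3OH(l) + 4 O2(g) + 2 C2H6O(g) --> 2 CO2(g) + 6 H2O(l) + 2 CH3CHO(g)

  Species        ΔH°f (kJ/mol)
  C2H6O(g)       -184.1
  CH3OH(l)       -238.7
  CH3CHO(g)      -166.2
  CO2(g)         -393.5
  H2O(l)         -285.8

ΔH°rxn = -1988.6 kJ/mol

Products: 2·(-393.5) + 6·(-285.8) + 2·(-166.2) = -2834.2
Reactants: 2·(-238.7) + 4·(+0.0) + 2·(-184.1) = -845.6
ΔH°rxn = (-2834.2) − (-845.6) = -1988.6 kJ/mol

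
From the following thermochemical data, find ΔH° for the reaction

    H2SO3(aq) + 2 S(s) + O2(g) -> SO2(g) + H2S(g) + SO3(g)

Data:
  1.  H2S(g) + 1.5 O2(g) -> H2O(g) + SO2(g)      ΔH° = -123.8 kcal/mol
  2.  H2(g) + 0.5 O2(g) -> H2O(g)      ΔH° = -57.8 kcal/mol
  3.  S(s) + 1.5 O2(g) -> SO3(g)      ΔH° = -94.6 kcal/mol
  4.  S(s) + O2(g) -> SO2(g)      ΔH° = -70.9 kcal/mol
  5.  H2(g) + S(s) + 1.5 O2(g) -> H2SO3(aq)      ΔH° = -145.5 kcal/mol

ΔH° = -24.9 kcal/mol

eq. 1 reversed: +123.8 kcal/mol
eq. 2 as written: -57.8 kcal/mol
eq. 3 as written: -94.6 kcal/mol
eq. 4 × 2: (2)·(-70.9) = -141.8 kcal/mol
eq. 5 reversed: +145.5 kcal/mol
ΔH° = (+123.8) + (-57.8) + (-94.6) + (-141.8) + (+145.5) = -24.9 kcal/mol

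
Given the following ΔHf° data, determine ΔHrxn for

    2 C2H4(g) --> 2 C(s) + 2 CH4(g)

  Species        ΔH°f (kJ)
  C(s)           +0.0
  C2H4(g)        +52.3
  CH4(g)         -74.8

ΔH°rxn = Σ nΔHf°(products) − Σ nΔHf°(reactants).
Products: 2·(+0.0) + 2·(-74.8) = -149.6
Reactants: 2·(+52.3) = +104.6
ΔHrxn = (-149.6) − (+104.6) = -254.2 kJ

ΔHrxn = -254.2 kJ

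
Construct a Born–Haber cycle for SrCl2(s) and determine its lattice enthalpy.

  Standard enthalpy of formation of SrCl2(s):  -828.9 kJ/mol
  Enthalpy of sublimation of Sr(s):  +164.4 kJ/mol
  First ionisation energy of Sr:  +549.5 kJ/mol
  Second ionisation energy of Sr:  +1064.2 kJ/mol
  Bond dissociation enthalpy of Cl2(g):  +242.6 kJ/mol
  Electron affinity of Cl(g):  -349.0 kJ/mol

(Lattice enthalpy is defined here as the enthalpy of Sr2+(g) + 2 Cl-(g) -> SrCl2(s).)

ΔHf° = 1·ΔHsub + 1·(ΣIE) + 1·D(Cl2) + 2·EA + U
-828.9 = 1·(+164.4) + 1·(+1613.7) + 1·(+242.6) + 2·(-349.0) + U
U = -828.9 − (+1322.7) = -2151.6 kJ/mol

U = -2151.6 kJ/mol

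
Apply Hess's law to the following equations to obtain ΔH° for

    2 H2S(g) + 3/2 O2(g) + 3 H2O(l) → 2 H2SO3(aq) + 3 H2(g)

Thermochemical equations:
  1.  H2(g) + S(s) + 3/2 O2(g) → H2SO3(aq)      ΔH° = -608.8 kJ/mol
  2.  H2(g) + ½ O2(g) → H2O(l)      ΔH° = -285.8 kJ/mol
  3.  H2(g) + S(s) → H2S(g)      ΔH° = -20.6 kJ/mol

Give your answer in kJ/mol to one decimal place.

eq. 1 × 2: (2)·(-608.8) = -1217.6 kJ/mol
eq. 2 reversed and × 3: (-3)·(-285.8) = +857.4 kJ/mol
eq. 3 reversed and × 2: (-2)·(-20.6) = +41.2 kJ/mol
ΔH° = (2)·(-608.8) + (-3)·(-285.8) + (-2)·(-20.6) = -319.0 kJ/mol

ΔH° = -319.0 kJ/mol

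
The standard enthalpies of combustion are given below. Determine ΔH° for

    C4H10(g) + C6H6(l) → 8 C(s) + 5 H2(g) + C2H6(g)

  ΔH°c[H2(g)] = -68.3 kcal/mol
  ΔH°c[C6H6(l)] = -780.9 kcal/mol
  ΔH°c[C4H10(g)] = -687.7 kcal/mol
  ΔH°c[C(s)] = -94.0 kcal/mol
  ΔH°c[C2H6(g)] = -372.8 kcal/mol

ΔH° = -2.3 kcal/mol

Using ΔH = Σ nΔHc°(reactants) − Σ nΔHc°(products):
= [1·(-687.7) + 1·(-780.9)] − [8·(-94.0) + 5·(-68.3) + 1·(-372.8)]
= -2.3 kcal/mol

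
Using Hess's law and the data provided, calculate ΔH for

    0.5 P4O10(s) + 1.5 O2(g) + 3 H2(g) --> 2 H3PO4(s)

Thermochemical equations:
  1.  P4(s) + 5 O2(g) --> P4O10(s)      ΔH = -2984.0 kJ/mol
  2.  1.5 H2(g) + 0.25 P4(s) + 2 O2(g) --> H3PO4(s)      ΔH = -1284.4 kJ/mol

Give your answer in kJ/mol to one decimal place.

ΔH = -1076.8 kJ/mol

eq. 1 reversed and × 1/2 (reverse to put P4O10(s) on the reactant side; ×1/2 to match 1/2 P4O10(s) in the target): (-1/2)·(-2984.0) = +1492.0 kJ/mol
eq. 2 × 2 (×2 to match 2 H3PO4(s) in the target): (2)·(-1284.4) = -2568.8 kJ/mol
ΔH = (+1492.0) + (-2568.8) = -1076.8 kJ/mol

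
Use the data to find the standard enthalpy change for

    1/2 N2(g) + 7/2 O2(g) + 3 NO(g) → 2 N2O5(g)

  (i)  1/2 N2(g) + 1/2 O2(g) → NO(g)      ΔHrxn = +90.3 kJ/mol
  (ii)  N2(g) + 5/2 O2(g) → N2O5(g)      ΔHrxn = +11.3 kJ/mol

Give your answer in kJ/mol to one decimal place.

ΔHrxn = -248.3 kJ/mol

(i) reversed and × 3 (reverse to put NO(g) on the reactant side; ×3 to match 3 NO(g) in the target): (-3)·(+90.3) = -270.9 kJ/mol
(ii) × 2 (×2 to match 2 N2O5(g) in the target): (2)·(+11.3) = +22.6 kJ/mol
Summing the manipulated equations, ΔHrxn = (-270.9) + (+22.6) = -248.3 kJ/mol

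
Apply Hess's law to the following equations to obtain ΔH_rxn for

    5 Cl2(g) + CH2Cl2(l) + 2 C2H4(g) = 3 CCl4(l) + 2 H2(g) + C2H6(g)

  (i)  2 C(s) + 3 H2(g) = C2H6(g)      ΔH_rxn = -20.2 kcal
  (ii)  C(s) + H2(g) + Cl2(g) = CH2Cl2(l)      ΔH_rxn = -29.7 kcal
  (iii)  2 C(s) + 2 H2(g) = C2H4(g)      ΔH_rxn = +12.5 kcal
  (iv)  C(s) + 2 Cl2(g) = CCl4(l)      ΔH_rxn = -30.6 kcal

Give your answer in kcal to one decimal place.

ΔH_rxn = -107.3 kcal

(i) as written (C2H6(g) already on the product side): -20.2 kcal
(ii) reversed (reverse to put CH2Cl2(l) on the reactant side): +29.7 kcal
(iii) reversed and × 2 (reverse to put C2H4(g) on the reactant side; scale by 2 for the 2 C2H4(g)): (-2)·(+12.5) = -25.0 kcal
(iv) × 3 (×3 to match 3 CCl4(l) in the target): (3)·(-30.6) = -91.8 kcal
By Hess's law, ΔH_rxn = (1)·(-20.2) + (-1)·(-29.7) + (-2)·(+12.5) + (3)·(-30.6) = -107.3 kcal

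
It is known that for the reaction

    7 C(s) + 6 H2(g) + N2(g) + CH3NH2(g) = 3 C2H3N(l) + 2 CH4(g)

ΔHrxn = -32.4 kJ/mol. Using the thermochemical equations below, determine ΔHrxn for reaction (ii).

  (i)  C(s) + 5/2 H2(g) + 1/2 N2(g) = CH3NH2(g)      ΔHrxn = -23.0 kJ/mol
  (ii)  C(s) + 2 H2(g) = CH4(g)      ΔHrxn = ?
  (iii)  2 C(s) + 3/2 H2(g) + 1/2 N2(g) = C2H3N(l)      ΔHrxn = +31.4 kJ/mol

ΔHrxn = -74.8 kJ/mol

(i) reversed: +23.0 kJ/mol
(ii) × 2: contributes 2·x
(iii) × 3: (3)·(+31.4) = +94.2 kJ/mol
-32.4 = (+23.0) + (+94.2) + 2·x
x = (-32.4 − (+117.2)) / (2) = -74.8 kJ/mol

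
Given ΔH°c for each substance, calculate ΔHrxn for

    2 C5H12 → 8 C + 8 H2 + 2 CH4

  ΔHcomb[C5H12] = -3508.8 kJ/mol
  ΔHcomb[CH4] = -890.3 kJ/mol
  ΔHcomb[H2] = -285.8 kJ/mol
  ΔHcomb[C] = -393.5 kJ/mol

Using ΔH = Σ nΔHc°(reactants) − Σ nΔHc°(products):
= [2·(-3508.8)] − [8·(-393.5) + 8·(-285.8) + 2·(-890.3)]
= 197.4 kJ/mol

ΔHrxn = 197.4 kJ/mol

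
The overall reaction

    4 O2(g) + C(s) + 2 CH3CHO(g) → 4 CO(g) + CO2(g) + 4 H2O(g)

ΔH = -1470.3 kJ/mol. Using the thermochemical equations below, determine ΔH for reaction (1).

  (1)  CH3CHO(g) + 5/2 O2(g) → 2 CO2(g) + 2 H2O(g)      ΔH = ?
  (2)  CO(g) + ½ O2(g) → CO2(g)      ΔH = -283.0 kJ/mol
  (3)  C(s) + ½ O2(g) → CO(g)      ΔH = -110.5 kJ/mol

ΔH = -1104.4 kJ/mol

(1) × 2 (×2 to match 2 CH3CHO(g) in the target): contributes 2·x
(2) reversed and × 3: (-3)·(-283.0) = +849.0 kJ/mol
(3) as written (C(s) already on the reactant side): -110.5 kJ/mol
-1470.3 = (+849.0) + (-110.5) + 2·x
x = (-1470.3 − (+738.5)) / (2) = -1104.4 kJ/mol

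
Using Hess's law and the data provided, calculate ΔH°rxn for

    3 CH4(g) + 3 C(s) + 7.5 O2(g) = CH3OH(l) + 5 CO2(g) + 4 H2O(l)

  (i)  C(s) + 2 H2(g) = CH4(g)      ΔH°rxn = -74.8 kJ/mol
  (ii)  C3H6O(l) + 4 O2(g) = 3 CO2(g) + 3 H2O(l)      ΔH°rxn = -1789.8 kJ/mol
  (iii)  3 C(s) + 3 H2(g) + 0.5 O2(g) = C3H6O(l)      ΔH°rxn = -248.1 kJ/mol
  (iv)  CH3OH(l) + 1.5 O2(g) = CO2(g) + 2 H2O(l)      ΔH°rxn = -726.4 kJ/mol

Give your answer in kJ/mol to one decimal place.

ΔH°rxn = -3125.0 kJ/mol

(i) reversed and × 3 (CH4(g) must end up as a reactant; ×3 to match 3 CH4(g) in the target): (-3)·(-74.8) = +224.4 kJ/mol
(ii) × 2: (2)·(-1789.8) = -3579.6 kJ/mol
(iii) × 2: (2)·(-248.1) = -496.2 kJ/mol
(iv) reversed (reverse to put CH3OH(l) on the product side): +726.4 kJ/mol
By Hess's law, ΔH°rxn = (+224.4) + (-3579.6) + (-496.2) + (+726.4) = -3125.0 kJ/mol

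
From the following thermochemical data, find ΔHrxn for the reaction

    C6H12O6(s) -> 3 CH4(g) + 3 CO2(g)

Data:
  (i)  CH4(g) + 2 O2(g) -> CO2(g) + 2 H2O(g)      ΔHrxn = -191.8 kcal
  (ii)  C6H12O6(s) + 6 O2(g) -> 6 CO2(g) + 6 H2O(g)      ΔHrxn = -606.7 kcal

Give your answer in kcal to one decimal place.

(i) reversed and × 3 (CH4(g) must end up as a product; ×3 to match 3 CH4(g) in the target): (-3)·(-191.8) = +575.4 kcal
(ii) as written (C6H12O6(s) already on the reactant side): -606.7 kcal
By Hess's law, ΔHrxn = (+575.4) + (-606.7) = -31.3 kcal

ΔHrxn = -31.3 kcal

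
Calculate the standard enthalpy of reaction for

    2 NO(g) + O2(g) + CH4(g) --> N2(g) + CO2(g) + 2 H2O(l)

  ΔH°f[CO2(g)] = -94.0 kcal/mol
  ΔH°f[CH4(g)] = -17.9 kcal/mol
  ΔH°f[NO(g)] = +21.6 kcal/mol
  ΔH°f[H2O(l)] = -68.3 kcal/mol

ΔH°rxn = Σ nΔHf°(products) − Σ nΔHf°(reactants).
Products: 1·(+0.0) + 1·(-94.0) + 2·(-68.3) = -230.6
Reactants: 2·(+21.6) + 1·(+0.0) + 1·(-17.9) = +25.3
ΔHrxn = (-230.6) − (+25.3) = -255.9 kcal/mol

ΔHrxn = -255.9 kcal/mol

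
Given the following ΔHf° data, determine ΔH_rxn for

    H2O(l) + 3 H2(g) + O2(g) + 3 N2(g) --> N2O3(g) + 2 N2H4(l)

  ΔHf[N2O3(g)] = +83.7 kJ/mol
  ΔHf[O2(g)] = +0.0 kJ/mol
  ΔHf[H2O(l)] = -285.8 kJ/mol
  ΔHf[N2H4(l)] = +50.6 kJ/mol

Products: 1·(+83.7) + 2·(+50.6) = +184.9
Reactants: 1·(-285.8) + 3·(+0.0) + 1·(+0.0) + 3·(+0.0) = -285.8
ΔH_rxn = (+184.9) − (-285.8) = 470.7 kJ/mol

ΔH_rxn = 470.7 kJ/mol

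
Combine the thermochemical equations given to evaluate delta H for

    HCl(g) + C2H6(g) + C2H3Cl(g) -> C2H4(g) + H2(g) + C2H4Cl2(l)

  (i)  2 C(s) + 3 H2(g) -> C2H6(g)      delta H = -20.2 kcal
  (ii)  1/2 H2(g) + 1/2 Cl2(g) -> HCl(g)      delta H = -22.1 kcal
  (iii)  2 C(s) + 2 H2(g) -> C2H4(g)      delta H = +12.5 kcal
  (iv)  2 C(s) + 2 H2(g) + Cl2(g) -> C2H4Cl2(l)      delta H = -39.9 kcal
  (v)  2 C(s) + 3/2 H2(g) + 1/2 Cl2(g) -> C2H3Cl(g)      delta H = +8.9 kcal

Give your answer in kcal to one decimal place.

delta H = 6.0 kcal

(i) reversed (reverse to put C2H6(g) on the reactant side): +20.2 kcal
(ii) reversed (HCl(g) must end up as a reactant): +22.1 kcal
(iii) as written (C2H4(g) already on the product side): +12.5 kcal
(iv) as written (C2H4Cl2(l) already on the product side): -39.9 kcal
(v) reversed (C2H3Cl(g) must end up as a reactant): -8.9 kcal
By Hess's law, delta H = (-1)·(-20.2) + (-1)·(-22.1) + (1)·(+12.5) + (1)·(-39.9) + (-1)·(+8.9) = 6.0 kcal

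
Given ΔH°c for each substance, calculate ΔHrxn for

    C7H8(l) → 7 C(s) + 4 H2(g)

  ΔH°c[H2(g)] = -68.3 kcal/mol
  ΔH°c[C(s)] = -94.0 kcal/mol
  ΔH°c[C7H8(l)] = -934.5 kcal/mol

Using ΔH = Σ nΔHc°(reactants) − Σ nΔHc°(products):
= [1·(-934.5)] − [7·(-94.0) + 4·(-68.3)]
= -3.3 kcal/mol

ΔHrxn = -3.3 kcal/mol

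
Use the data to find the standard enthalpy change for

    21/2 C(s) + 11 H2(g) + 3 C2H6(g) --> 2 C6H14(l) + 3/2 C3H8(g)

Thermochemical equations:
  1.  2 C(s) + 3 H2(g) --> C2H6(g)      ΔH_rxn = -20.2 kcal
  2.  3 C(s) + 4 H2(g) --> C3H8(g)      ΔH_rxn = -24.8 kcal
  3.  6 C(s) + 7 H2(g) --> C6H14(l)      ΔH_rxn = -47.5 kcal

ΔH_rxn = -71.6 kcal

eq. 1 reversed and × 3 (reverse to put C2H6(g) on the reactant side; ×3 to match 3 C2H6(g) in the target): (-3)·(-20.2) = +60.6 kcal
eq. 2 × 3/2 (×3/2 to match 3/2 C3H8(g) in the target): (3/2)·(-24.8) = -37.2 kcal
eq. 3 × 2 (scale by 2 for the 2 C6H14(l)): (2)·(-47.5) = -95.0 kcal
ΔH_rxn = (-3)·(-20.2) + (3/2)·(-24.8) + (2)·(-47.5) = -71.6 kcal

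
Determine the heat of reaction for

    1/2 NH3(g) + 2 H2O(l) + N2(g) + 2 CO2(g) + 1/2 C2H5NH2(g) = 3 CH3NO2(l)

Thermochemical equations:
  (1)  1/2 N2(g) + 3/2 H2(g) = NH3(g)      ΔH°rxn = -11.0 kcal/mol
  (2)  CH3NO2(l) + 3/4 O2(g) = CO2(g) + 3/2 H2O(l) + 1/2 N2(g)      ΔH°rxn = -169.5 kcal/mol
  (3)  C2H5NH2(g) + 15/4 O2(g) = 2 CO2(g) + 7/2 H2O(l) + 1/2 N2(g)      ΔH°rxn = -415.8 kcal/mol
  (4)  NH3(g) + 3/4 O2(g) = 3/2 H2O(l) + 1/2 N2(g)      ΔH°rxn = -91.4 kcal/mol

(1): not needed.
(2) reversed and × 3: (-3)·(-169.5) = +508.5 kcal/mol
(3) × 1/2: (1/2)·(-415.8) = -207.9 kcal/mol
(4) × 1/2: (1/2)·(-91.4) = -45.7 kcal/mol
Since enthalpy is a state function, ΔH°rxn = (-3)·(-169.5) + (1/2)·(-415.8) + (1/2)·(-91.4) = 254.9 kcal/mol

ΔH°rxn = 254.9 kcal/mol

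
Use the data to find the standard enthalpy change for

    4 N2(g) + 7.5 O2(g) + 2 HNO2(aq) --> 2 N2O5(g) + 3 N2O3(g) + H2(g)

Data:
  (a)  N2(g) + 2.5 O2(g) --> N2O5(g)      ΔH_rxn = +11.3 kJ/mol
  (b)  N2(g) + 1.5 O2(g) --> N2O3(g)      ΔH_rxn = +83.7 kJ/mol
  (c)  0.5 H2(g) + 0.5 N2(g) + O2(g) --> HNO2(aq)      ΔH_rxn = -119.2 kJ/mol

(a) × 2: (2)·(+11.3) = +22.6 kJ/mol
(b) × 3: (3)·(+83.7) = +251.1 kJ/mol
(c) reversed and × 2: (-2)·(-119.2) = +238.4 kJ/mol
Combining the equations, ΔH_rxn = (2)·(+11.3) + (3)·(+83.7) + (-2)·(-119.2) = 512.1 kJ/mol

ΔH_rxn = 512.1 kJ/mol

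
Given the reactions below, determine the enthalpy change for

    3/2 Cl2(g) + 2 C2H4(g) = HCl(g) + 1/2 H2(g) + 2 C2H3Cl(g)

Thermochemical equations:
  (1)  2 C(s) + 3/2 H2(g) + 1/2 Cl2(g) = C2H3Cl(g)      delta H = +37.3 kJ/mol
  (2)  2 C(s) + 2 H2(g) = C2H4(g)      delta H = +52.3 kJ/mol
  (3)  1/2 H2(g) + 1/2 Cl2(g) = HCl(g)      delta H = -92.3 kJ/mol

(1) × 2: (2)·(+37.3) = +74.6 kJ/mol
(2) reversed and × 2: (-2)·(+52.3) = -104.6 kJ/mol
(3) as written: -92.3 kJ/mol
Summing the manipulated equations, delta H = (2)·(+37.3) + (-2)·(+52.3) + (1)·(-92.3) = -122.3 kJ/mol

delta H = -122.3 kJ/mol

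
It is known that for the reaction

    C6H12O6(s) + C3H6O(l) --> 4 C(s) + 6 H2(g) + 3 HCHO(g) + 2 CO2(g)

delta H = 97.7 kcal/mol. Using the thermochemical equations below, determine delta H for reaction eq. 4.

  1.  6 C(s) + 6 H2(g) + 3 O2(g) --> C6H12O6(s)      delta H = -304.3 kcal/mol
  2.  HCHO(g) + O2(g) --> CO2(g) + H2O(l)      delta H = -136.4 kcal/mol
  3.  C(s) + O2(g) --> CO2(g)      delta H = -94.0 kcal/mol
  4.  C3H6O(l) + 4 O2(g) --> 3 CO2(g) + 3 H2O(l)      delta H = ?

delta H = -427.8 kcal/mol

eq. 1 reversed: +304.3 kcal/mol
eq. 2 reversed and × 3: (-3)·(-136.4) = +409.2 kcal/mol
eq. 3 × 2: (2)·(-94.0) = -188.0 kcal/mol
eq. 4 as written: contributes x
+97.7 = (+304.3) + (+409.2) + (-188.0) + x
x = (+97.7 − (+525.5)) / (1) = -427.8 kcal/mol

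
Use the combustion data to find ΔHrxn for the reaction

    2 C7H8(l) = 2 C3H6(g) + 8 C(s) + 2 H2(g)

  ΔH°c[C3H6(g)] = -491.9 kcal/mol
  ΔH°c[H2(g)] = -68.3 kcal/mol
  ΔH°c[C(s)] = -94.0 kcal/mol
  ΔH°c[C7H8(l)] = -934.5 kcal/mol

Using ΔH = Σ nΔHc°(reactants) − Σ nΔHc°(products):
= [2·(-934.5)] − [2·(-491.9) + 8·(-94.0) + 2·(-68.3)]
= 3.4 kcal/mol

ΔHrxn = 3.4 kcal/mol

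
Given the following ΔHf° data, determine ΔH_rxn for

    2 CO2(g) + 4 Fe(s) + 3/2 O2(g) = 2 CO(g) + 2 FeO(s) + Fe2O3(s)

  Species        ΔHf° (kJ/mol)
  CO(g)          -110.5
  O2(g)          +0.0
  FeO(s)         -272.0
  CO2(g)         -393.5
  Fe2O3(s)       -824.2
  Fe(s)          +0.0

ΔH_rxn = -802.2 kJ/mol

Products: 2·(-110.5) + 2·(-272.0) + 1·(-824.2) = -1589.2
Reactants: 2·(-393.5) + 4·(+0.0) + 3/2·(+0.0) = -787.0
ΔH_rxn = (-1589.2) − (-787.0) = -802.2 kJ/mol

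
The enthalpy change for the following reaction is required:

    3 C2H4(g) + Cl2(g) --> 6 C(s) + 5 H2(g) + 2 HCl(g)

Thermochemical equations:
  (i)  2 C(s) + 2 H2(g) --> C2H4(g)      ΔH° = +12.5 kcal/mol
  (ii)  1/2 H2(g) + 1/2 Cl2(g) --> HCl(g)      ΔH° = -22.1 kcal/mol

ΔH° = -81.7 kcal/mol

(i) reversed and × 3 (reverse to put C2H4(g) on the reactant side; scale by 3 for the 3 C2H4(g)): (-3)·(+12.5) = -37.5 kcal/mol
(ii) × 2 (scale by 2 for the 2 HCl(g)): (2)·(-22.1) = -44.2 kcal/mol
By Hess's law, ΔH° = (-3)·(+12.5) + (2)·(-22.1) = -81.7 kcal/mol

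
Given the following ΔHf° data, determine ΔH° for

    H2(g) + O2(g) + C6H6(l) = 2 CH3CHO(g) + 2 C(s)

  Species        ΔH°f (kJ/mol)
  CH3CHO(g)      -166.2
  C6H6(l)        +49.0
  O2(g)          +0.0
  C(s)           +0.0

Products: 2·(-166.2) + 2·(+0.0) = -332.4
Reactants: 1·(+0.0) + 1·(+0.0) + 1·(+49.0) = +49.0
ΔH° = (-332.4) − (+49.0) = -381.4 kJ/mol

ΔH° = -381.4 kJ/mol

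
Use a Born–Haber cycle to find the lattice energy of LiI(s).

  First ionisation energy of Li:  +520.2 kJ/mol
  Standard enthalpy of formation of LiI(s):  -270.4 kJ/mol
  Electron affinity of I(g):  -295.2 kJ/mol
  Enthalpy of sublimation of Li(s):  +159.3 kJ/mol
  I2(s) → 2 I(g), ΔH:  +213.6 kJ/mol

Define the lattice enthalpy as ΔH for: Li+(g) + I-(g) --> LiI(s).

U = -761.5 kJ/mol

ΔHf° = 1·ΔHsub + 1·(ΣIE) + 1/2·D(I2) + 1·EA + U
-270.4 = 1·(+159.3) + 1·(+520.2) + 1/2·(+213.6) + 1·(-295.2) + U
U = -270.4 − (+491.1) = -761.5 kJ/mol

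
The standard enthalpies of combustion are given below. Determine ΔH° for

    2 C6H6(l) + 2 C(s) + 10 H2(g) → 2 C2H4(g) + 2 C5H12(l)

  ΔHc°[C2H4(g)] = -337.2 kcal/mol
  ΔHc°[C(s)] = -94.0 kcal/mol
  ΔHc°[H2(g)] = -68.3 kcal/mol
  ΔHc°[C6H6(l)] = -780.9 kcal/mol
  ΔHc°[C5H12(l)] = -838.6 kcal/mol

ΔH° = -81.2 kcal/mol

With combustion enthalpies, reactants minus products:
= [2·(-780.9) + 2·(-94.0) + 10·(-68.3)] − [2·(-337.2) + 2·(-838.6)]
= -81.2 kcal/mol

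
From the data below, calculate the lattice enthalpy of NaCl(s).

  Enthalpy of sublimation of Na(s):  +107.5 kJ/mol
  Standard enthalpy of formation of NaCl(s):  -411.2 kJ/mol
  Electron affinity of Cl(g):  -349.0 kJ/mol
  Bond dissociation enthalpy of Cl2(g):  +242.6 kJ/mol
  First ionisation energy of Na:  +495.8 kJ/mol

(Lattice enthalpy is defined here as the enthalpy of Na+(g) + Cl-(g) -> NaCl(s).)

U = -786.8 kJ/mol

ΔHf° = 1·ΔHsub + 1·(ΣIE) + 1/2·D(Cl2) + 1·EA + U
-411.2 = 1·(+107.5) + 1·(+495.8) + 1/2·(+242.6) + 1·(-349.0) + U
U = -411.2 − (+375.6) = -786.8 kJ/mol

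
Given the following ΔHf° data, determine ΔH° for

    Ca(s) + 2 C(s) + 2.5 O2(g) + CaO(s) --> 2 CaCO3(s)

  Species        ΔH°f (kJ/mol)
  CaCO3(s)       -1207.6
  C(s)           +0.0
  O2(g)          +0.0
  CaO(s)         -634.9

Products: 2·(-1207.6) = -2415.2
Reactants: 1·(+0.0) + 2·(+0.0) + 5/2·(+0.0) + 1·(-634.9) = -634.9
ΔH° = (-2415.2) − (-634.9) = -1780.3 kJ/mol

ΔH° = -1780.3 kJ/mol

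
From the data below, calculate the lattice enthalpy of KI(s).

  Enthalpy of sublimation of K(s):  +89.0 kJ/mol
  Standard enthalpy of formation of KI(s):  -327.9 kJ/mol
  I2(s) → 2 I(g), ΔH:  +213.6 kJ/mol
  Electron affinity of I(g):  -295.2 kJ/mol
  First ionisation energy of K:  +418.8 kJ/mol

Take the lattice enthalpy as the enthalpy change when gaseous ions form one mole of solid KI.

U = -647.3 kJ/mol

ΔHf° = 1·ΔHsub + 1·(ΣIE) + 1/2·D(I2) + 1·EA + U
-327.9 = 1·(+89.0) + 1·(+418.8) + 1/2·(+213.6) + 1·(-295.2) + U
U = -327.9 − (+319.4) = -647.3 kJ/mol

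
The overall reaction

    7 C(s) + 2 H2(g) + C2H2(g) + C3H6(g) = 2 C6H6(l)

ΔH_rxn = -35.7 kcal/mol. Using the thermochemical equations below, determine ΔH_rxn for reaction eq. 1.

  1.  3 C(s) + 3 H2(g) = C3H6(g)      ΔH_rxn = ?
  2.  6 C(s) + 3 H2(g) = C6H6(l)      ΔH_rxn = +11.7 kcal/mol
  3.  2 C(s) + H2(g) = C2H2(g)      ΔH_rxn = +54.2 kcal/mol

ΔH_rxn = 4.9 kcal/mol

eq. 1 reversed: contributes −x
eq. 2 × 2: (2)·(+11.7) = +23.4 kcal/mol
eq. 3 reversed: -54.2 kcal/mol
-35.7 = (+23.4) + (-54.2) − x
x = (-35.7 − (-30.8)) / (-1) = 4.9 kcal/mol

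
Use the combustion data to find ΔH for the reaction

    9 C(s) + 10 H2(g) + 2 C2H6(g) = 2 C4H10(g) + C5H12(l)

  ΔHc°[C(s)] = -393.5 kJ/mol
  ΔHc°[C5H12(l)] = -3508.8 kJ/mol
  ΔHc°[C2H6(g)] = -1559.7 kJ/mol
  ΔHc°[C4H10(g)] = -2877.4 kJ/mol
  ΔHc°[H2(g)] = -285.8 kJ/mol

With combustion enthalpies, reactants minus products:
= [9·(-393.5) + 10·(-285.8) + 2·(-1559.7)] − [2·(-2877.4) + 1·(-3508.8)]
= -255.3 kJ/mol

ΔH = -255.3 kJ/mol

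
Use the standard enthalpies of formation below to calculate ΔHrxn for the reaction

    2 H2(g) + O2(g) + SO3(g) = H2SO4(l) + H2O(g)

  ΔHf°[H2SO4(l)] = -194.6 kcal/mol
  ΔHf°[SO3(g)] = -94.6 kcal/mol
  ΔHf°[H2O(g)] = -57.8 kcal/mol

ΔH°rxn = Σ nΔHf°(products) − Σ nΔHf°(reactants).
Products: 1·(-194.6) + 1·(-57.8) = -252.4
Reactants: 2·(+0.0) + 1·(+0.0) + 1·(-94.6) = -94.6
ΔHrxn = (-252.4) − (-94.6) = -157.8 kcal/mol

ΔHrxn = -157.8 kcal/mol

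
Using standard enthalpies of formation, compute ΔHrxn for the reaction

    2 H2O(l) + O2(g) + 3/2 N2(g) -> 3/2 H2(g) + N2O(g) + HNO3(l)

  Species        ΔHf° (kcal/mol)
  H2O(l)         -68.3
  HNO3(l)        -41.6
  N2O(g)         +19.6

ΔHrxn = 114.6 kcal/mol

Products: 3/2·(+0.0) + 1·(+19.6) + 1·(-41.6) = -22.0
Reactants: 2·(-68.3) + 1·(+0.0) + 3/2·(+0.0) = -136.6
ΔHrxn = (-22.0) − (-136.6) = 114.6 kcal/mol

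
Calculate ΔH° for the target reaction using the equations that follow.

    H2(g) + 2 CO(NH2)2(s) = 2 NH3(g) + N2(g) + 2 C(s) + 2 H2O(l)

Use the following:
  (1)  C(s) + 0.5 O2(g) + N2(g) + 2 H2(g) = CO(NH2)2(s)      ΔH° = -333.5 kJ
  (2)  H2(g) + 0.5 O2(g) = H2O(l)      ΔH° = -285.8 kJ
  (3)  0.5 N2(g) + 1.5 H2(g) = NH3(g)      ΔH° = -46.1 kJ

ΔH° = 3.2 kJ

(1) reversed and × 2: (-2)·(-333.5) = +667.0 kJ
(2) × 2: (2)·(-285.8) = -571.6 kJ
(3) × 2: (2)·(-46.1) = -92.2 kJ
By Hess's law, ΔH° = (+667.0) + (-571.6) + (-92.2) = 3.2 kJ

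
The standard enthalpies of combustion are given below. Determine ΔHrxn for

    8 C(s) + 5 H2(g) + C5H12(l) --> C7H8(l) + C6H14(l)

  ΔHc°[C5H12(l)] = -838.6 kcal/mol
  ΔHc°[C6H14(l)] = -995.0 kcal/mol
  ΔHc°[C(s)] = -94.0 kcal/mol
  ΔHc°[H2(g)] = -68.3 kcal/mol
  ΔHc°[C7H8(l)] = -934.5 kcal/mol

Using ΔH = Σ nΔHc°(reactants) − Σ nΔHc°(products):
= [8·(-94.0) + 5·(-68.3) + 1·(-838.6)] − [1·(-934.5) + 1·(-995.0)]
= -2.6 kcal/mol

ΔHrxn = -2.6 kcal/mol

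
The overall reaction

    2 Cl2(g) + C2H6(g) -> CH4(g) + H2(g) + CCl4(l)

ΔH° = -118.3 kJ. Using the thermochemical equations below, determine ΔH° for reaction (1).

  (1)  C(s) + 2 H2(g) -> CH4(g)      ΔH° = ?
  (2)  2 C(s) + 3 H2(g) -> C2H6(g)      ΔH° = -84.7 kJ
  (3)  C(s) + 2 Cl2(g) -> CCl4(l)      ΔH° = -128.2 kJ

(1) as written: contributes x
(2) reversed: +84.7 kJ
(3) as written: -128.2 kJ
-118.3 = (+84.7) + (-128.2) + x
x = (-118.3 − (-43.5)) / (1) = -74.8 kJ

ΔH° = -74.8 kJ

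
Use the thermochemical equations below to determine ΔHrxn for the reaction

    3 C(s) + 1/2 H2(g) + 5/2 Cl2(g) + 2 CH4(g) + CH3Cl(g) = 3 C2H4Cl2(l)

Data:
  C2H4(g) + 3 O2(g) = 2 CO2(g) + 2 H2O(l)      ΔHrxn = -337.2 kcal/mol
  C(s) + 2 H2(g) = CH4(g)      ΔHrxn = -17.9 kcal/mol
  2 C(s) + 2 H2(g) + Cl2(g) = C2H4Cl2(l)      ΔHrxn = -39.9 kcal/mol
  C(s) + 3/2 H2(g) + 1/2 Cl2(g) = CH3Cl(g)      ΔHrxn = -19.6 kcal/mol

ΔHrxn = -64.3 kcal/mol

equation 1: not needed (C2H4(g) appears nowhere else).
equation 2 reversed and × 2 (reverse to put CH4(g) on the reactant side; scale by 2 for the 2 CH4(g)): (-2)·(-17.9) = +35.8 kcal/mol
equation 3 × 3 (scale by 3 for the 3 C2H4Cl2(l)): (3)·(-39.9) = -119.7 kcal/mol
equation 4 reversed (reverse to put CH3Cl(g) on the reactant side): +19.6 kcal/mol
ΔHrxn = (+35.8) + (-119.7) + (+19.6) = -64.3 kcal/mol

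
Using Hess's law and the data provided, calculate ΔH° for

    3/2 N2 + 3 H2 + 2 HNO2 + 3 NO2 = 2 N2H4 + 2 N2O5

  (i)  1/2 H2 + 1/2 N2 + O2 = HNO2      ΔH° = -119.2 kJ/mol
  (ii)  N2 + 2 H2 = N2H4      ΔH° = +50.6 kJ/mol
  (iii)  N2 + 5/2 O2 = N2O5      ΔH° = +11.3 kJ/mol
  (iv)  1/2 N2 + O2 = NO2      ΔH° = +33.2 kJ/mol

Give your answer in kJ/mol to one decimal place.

(i) reversed and × 2 (HNO2 must end up as a reactant; scale by 2 for the 2 HNO2): (-2)·(-119.2) = +238.4 kJ/mol
(ii) × 2 (×2 to match 2 N2H4 in the target): (2)·(+50.6) = +101.2 kJ/mol
(iii) × 2 (scale by 2 for the 2 N2O5): (2)·(+11.3) = +22.6 kJ/mol
(iv) reversed and × 3 (NO2 must end up as a reactant; scale by 3 for the 3 NO2): (-3)·(+33.2) = -99.6 kJ/mol
ΔH° = (-2)·(-119.2) + (2)·(+50.6) + (2)·(+11.3) + (-3)·(+33.2) = 262.6 kJ/mol

ΔH° = 262.6 kJ/mol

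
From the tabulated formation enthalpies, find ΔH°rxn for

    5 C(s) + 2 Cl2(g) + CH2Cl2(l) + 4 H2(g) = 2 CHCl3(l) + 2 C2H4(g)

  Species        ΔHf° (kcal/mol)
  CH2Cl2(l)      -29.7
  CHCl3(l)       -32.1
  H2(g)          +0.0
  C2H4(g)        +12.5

ΔH°rxn = -9.5 kcal/mol

Products: 2·(-32.1) + 2·(+12.5) = -39.2
Reactants: 5·(+0.0) + 2·(+0.0) + 1·(-29.7) + 4·(+0.0) = -29.7
ΔH°rxn = (-39.2) − (-29.7) = -9.5 kcal/mol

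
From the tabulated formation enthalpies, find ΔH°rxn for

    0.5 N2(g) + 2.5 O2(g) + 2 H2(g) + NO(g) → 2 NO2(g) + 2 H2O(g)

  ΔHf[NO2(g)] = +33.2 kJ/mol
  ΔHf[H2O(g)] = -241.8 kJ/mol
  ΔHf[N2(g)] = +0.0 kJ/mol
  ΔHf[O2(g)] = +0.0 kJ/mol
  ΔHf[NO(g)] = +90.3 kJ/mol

ΔH°rxn = Σ nΔHf°(products) − Σ nΔHf°(reactants).
Products: 2·(+33.2) + 2·(-241.8) = -417.2
Reactants: 1/2·(+0.0) + 5/2·(+0.0) + 2·(+0.0) + 1·(+90.3) = +90.3
ΔH°rxn = (-417.2) − (+90.3) = -507.5 kJ/mol

ΔH°rxn = -507.5 kJ/mol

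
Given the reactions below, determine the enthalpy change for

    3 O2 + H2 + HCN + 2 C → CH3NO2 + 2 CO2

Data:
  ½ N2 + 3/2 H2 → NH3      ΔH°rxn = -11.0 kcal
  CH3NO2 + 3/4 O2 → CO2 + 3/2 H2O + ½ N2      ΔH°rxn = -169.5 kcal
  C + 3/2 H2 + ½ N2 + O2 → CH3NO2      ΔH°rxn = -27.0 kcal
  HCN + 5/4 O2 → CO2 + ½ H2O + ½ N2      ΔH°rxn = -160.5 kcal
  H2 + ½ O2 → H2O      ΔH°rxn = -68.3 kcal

ΔH°rxn = -247.4 kcal

equation 1: not needed.
equation 2 as written: -169.5 kcal
equation 3 × 2: (2)·(-27.0) = -54.0 kcal
equation 4 as written: -160.5 kcal
equation 5 reversed and × 2: (-2)·(-68.3) = +136.6 kcal
By Hess's law, ΔH°rxn = (1)·(-169.5) + (2)·(-27.0) + (1)·(-160.5) + (-2)·(-68.3) = -247.4 kcal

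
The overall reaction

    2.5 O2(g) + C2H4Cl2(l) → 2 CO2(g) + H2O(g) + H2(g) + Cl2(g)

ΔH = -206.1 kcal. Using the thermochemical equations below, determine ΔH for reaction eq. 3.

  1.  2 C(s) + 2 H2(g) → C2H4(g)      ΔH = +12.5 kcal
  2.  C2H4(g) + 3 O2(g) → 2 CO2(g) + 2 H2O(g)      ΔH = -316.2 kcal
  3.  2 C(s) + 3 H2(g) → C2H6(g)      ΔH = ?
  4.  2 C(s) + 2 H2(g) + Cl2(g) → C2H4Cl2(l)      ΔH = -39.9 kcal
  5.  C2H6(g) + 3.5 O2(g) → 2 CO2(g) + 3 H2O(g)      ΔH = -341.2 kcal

eq. 1 × 2: (2)·(+12.5) = +25.0 kcal
eq. 2 × 2: (2)·(-316.2) = -632.4 kcal
eq. 3 reversed: contributes −x
eq. 4 reversed (C2H4Cl2(l) must end up as a reactant): +39.9 kcal
eq. 5 reversed: +341.2 kcal
-206.1 = (+25.0) + (-632.4) + (+39.9) + (+341.2) − x
x = (-206.1 − (-226.3)) / (-1) = -20.2 kcal

ΔH = -20.2 kcal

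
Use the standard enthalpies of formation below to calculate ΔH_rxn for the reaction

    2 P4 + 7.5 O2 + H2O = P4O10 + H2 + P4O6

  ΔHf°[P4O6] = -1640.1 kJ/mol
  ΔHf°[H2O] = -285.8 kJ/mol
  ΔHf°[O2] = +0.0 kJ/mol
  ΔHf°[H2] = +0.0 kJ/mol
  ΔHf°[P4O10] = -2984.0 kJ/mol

ΔH_rxn = -4338.3 kJ/mol

Products: 1·(-2984.0) + 1·(+0.0) + 1·(-1640.1) = -4624.1
Reactants: 2·(+0.0) + 15/2·(+0.0) + 1·(-285.8) = -285.8
ΔH_rxn = (-4624.1) − (-285.8) = -4338.3 kJ/mol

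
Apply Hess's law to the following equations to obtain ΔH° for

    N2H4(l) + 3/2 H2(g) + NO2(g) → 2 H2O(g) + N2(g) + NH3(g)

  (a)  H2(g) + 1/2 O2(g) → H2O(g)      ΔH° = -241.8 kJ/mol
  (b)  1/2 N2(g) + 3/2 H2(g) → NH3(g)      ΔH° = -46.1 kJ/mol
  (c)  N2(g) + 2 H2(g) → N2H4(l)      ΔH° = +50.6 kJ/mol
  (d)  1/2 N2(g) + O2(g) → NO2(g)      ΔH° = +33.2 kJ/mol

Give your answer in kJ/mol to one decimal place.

ΔH° = -613.5 kJ/mol

(a) × 2: (2)·(-241.8) = -483.6 kJ/mol
(b) as written: -46.1 kJ/mol
(c) reversed: -50.6 kJ/mol
(d) reversed: -33.2 kJ/mol
ΔH° = (-483.6) + (-46.1) + (-50.6) + (-33.2) = -613.5 kJ/mol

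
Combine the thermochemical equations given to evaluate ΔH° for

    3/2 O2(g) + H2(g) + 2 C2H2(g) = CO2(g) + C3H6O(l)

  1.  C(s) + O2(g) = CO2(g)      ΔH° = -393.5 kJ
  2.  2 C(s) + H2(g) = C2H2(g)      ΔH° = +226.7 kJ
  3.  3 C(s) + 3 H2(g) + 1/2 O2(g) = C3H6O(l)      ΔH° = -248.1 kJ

eq. 1 as written (CO2(g) already on the product side): -393.5 kJ
eq. 2 reversed and × 2 (reverse to put C2H2(g) on the reactant side; scale by 2 for the 2 C2H2(g)): (-2)·(+226.7) = -453.4 kJ
eq. 3 as written (C3H6O(l) already on the product side): -248.1 kJ
ΔH° = (1)·(-393.5) + (-2)·(+226.7) + (1)·(-248.1) = -1095.0 kJ

ΔH° = -1095.0 kJ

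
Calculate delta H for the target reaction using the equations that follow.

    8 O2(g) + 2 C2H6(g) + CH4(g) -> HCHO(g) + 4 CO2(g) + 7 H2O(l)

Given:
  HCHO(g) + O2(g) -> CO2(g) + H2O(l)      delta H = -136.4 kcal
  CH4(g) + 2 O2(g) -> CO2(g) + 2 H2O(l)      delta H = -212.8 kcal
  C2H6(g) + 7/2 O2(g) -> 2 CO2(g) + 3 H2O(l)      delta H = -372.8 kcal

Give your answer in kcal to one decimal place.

delta H = -822.0 kcal

equation 1 reversed (reverse to put HCHO(g) on the product side): +136.4 kcal
equation 2 as written (CH4(g) already on the reactant side): -212.8 kcal
equation 3 × 2 (×2 to match 2 C2H6(g) in the target): (2)·(-372.8) = -745.6 kcal
delta H = (-1)·(-136.4) + (1)·(-212.8) + (2)·(-372.8) = -822.0 kcal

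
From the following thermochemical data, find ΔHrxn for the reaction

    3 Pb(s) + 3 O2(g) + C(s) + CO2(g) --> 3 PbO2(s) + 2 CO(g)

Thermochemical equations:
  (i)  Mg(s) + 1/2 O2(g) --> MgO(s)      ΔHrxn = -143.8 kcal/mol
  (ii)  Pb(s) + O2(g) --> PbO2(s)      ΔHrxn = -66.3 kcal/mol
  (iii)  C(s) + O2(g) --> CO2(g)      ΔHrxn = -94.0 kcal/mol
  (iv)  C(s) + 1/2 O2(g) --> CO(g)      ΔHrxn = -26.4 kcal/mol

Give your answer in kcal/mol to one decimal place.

(i): not needed.
(ii) × 3: (3)·(-66.3) = -198.9 kcal/mol
(iii) reversed: +94.0 kcal/mol
(iv) × 2: (2)·(-26.4) = -52.8 kcal/mol
By Hess's law, ΔHrxn = (-198.9) + (+94.0) + (-52.8) = -157.7 kcal/mol

ΔHrxn = -157.7 kcal/mol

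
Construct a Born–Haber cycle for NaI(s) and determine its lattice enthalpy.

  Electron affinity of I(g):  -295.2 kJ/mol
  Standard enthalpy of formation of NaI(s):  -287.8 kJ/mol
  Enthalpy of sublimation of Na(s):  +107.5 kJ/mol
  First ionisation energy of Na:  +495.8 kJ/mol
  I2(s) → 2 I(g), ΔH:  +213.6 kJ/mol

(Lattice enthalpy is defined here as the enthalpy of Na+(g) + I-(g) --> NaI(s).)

U = -702.7 kJ/mol

ΔHf° = 1·ΔHsub + 1·(ΣIE) + 1/2·D(I2) + 1·EA + U
-287.8 = 1·(+107.5) + 1·(+495.8) + 1/2·(+213.6) + 1·(-295.2) + U
U = -287.8 − (+414.9) = -702.7 kJ/mol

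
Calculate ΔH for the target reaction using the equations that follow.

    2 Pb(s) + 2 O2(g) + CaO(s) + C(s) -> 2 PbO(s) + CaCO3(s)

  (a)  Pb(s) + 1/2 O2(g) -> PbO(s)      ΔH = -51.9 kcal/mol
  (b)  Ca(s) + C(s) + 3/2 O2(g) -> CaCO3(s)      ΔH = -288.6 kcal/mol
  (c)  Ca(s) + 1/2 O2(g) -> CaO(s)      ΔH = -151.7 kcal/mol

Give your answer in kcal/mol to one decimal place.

(a) × 2 (scale by 2 for the 2 PbO(s)): (2)·(-51.9) = -103.8 kcal/mol
(b) as written (CaCO3(s) already on the product side): -288.6 kcal/mol
(c) reversed (reverse to put CaO(s) on the reactant side): +151.7 kcal/mol
Combining the equations, ΔH = (-103.8) + (-288.6) + (+151.7) = -240.7 kcal/mol

ΔH = -240.7 kcal/mol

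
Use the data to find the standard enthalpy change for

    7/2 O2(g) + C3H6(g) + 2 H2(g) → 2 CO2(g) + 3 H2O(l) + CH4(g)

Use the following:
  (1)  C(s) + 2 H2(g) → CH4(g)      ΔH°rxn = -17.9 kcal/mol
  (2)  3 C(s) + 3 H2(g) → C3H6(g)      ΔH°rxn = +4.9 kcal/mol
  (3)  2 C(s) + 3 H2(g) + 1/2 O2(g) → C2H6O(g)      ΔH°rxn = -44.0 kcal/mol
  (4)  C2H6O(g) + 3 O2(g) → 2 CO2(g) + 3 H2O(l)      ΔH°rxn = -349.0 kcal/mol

ΔH°rxn = -415.8 kcal/mol

(1) as written: -17.9 kcal/mol
(2) reversed: -4.9 kcal/mol
(3) as written: -44.0 kcal/mol
(4) as written: -349.0 kcal/mol
Combining the equations, ΔH°rxn = (1)·(-17.9) + (-1)·(+4.9) + (1)·(-44.0) + (1)·(-349.0) = -415.8 kcal/mol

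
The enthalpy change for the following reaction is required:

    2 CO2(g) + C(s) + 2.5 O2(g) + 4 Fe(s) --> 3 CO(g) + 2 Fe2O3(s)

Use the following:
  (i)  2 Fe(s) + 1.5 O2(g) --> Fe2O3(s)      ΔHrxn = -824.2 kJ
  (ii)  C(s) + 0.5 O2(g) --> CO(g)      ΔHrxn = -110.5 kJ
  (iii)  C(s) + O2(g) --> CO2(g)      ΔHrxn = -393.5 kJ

ΔHrxn = -1192.9 kJ

(i) × 2: (2)·(-824.2) = -1648.4 kJ
(ii) × 3: (3)·(-110.5) = -331.5 kJ
(iii) reversed and × 2: (-2)·(-393.5) = +787.0 kJ
Summing the manipulated equations, ΔHrxn = (2)·(-824.2) + (3)·(-110.5) + (-2)·(-393.5) = -1192.9 kJ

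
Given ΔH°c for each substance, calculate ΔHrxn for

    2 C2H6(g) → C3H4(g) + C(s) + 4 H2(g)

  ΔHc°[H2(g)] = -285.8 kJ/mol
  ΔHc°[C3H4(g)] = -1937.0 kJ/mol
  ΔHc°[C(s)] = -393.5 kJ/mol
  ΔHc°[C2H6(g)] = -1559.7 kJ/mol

ΔHrxn = 354.3 kJ/mol

With combustion enthalpies, reactants minus products:
= [2·(-1559.7)] − [1·(-1937.0) + 1·(-393.5) + 4·(-285.8)]
= 354.3 kJ/mol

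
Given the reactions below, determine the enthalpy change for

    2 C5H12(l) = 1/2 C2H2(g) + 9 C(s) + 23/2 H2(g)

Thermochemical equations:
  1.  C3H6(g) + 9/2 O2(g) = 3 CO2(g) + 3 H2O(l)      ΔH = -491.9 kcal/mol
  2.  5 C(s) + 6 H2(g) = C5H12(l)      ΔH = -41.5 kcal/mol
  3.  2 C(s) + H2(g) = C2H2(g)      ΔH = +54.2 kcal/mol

eq. 1: not needed (H2O(l) appears nowhere else).
eq. 2 reversed and × 2 (reverse to put C5H12(l) on the reactant side; ×2 to match 2 C5H12(l) in the target): (-2)·(-41.5) = +83.0 kcal/mol
eq. 3 × 1/2 (×1/2 to match 1/2 C2H2(g) in the target): (1/2)·(+54.2) = +27.1 kcal/mol
By Hess's law, ΔH = (+83.0) + (+27.1) = 110.1 kcal/mol

ΔH = 110.1 kcal/mol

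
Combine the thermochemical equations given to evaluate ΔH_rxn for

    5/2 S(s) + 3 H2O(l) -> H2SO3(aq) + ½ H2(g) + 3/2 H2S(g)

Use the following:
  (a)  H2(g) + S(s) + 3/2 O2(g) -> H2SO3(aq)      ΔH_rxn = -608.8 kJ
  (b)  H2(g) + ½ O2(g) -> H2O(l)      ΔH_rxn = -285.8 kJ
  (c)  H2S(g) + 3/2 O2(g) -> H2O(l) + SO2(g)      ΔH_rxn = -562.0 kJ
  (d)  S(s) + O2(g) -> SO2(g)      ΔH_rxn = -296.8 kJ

(a) as written (H2SO3(aq) already on the product side): -608.8 kJ
(b) reversed and × 3/2: (-3/2)·(-285.8) = +428.7 kJ
(c) reversed and × 3/2 (reverse to put H2S(g) on the product side; scale by 3/2 for the 3/2 H2S(g)): (-3/2)·(-562.0) = +843.0 kJ
(d) × 3/2: (3/2)·(-296.8) = -445.2 kJ
Since enthalpy is a state function, ΔH_rxn = (-608.8) + (+428.7) + (+843.0) + (-445.2) = 217.7 kJ

ΔH_rxn = 217.7 kJ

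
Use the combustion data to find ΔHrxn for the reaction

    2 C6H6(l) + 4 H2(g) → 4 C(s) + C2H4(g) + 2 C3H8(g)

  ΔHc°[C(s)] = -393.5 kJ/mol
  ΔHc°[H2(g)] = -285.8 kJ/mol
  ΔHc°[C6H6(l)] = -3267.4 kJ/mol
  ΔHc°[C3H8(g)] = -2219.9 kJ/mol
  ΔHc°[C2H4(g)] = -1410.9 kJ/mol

With combustion enthalpies, reactants minus products:
= [2·(-3267.4) + 4·(-285.8)] − [4·(-393.5) + 1·(-1410.9) + 2·(-2219.9)]
= -253.3 kJ/mol

ΔHrxn = -253.3 kJ/mol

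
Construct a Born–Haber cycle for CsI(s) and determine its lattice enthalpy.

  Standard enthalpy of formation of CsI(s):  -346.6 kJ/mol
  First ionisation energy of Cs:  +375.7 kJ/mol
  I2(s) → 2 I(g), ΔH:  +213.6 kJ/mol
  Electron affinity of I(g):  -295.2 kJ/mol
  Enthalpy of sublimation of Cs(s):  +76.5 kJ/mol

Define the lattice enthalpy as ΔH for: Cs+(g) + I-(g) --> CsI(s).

ΔHf° = 1·ΔHsub + 1·(ΣIE) + 1/2·D(I2) + 1·EA + U
-346.6 = 1·(+76.5) + 1·(+375.7) + 1/2·(+213.6) + 1·(-295.2) + U
U = -346.6 − (+263.8) = -610.4 kJ/mol

U = -610.4 kJ/mol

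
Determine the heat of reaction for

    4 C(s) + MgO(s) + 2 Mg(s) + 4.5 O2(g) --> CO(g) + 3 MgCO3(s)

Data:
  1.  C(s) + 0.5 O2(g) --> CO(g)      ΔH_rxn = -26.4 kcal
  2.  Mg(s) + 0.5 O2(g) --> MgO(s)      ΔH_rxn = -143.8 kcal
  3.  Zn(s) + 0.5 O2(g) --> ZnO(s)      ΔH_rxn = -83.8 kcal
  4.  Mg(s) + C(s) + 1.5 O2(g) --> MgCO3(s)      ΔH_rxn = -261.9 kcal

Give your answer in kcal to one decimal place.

eq. 1 as written: -26.4 kcal
eq. 2 reversed: +143.8 kcal
eq. 3: not needed.
eq. 4 × 3: (3)·(-261.9) = -785.7 kcal
By Hess's law, ΔH_rxn = (1)·(-26.4) + (-1)·(-143.8) + (3)·(-261.9) = -668.3 kcal

ΔH_rxn = -668.3 kcal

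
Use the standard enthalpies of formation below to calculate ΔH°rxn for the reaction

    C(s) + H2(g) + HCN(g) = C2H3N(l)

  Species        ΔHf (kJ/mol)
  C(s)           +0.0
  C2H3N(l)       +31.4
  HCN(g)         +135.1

ΔH°rxn = -103.7 kJ/mol

Products: 1·(+31.4) = +31.4
Reactants: 1·(+0.0) + 1·(+0.0) + 1·(+135.1) = +135.1
ΔH°rxn = (+31.4) − (+135.1) = -103.7 kJ/mol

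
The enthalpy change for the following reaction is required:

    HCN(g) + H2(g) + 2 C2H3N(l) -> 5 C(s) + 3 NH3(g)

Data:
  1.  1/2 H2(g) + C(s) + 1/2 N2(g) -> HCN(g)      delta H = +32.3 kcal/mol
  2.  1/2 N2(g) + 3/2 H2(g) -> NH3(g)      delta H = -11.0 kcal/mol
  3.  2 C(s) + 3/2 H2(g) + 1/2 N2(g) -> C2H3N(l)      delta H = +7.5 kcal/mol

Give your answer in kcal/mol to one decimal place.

delta H = -80.3 kcal/mol

eq. 1 reversed: -32.3 kcal/mol
eq. 2 × 3: (3)·(-11.0) = -33.0 kcal/mol
eq. 3 reversed and × 2: (-2)·(+7.5) = -15.0 kcal/mol
By Hess's law, delta H = (-32.3) + (-33.0) + (-15.0) = -80.3 kcal/mol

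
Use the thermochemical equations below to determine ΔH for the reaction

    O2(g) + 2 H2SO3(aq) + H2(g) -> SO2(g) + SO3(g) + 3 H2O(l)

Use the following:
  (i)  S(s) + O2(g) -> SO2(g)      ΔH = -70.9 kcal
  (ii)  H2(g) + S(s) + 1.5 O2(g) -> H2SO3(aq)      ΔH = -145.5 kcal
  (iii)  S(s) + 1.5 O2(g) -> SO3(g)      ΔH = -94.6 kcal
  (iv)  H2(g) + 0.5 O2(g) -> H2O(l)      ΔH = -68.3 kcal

(i) as written (SO2(g) already on the product side): -70.9 kcal
(ii) reversed and × 2 (reverse to put H2SO3(aq) on the reactant side; scale by 2 for the 2 H2SO3(aq)): (-2)·(-145.5) = +291.0 kcal
(iii) as written (SO3(g) already on the product side): -94.6 kcal
(iv) × 3 (×3 to match 3 H2O(l) in the target): (3)·(-68.3) = -204.9 kcal
Combining the equations, ΔH = (1)·(-70.9) + (-2)·(-145.5) + (1)·(-94.6) + (3)·(-68.3) = -79.4 kcal

ΔH = -79.4 kcal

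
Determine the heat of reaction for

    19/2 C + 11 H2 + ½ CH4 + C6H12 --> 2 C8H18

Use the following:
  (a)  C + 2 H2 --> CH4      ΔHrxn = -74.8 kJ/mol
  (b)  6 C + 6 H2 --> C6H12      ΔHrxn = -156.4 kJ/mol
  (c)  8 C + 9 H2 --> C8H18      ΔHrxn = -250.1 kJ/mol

ΔHrxn = -306.4 kJ/mol

(a) reversed and × 1/2: (-1/2)·(-74.8) = +37.4 kJ/mol
(b) reversed: +156.4 kJ/mol
(c) × 2: (2)·(-250.1) = -500.2 kJ/mol
ΔHrxn = (-1/2)·(-74.8) + (-1)·(-156.4) + (2)·(-250.1) = -306.4 kJ/mol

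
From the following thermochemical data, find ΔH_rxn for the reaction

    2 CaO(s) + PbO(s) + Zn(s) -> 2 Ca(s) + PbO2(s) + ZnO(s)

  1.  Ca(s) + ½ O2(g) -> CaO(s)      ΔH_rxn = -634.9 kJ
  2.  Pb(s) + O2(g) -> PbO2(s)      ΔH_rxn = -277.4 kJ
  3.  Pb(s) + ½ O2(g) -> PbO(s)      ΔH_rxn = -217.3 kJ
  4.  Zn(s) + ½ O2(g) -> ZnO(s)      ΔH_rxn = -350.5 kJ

eq. 1 reversed and × 2 (CaO(s) must end up as a reactant; scale by 2 for the 2 CaO(s)): (-2)·(-634.9) = +1269.8 kJ
eq. 2 as written (PbO2(s) already on the product side): -277.4 kJ
eq. 3 reversed (reverse to put PbO(s) on the reactant side): +217.3 kJ
eq. 4 as written (ZnO(s) already on the product side): -350.5 kJ
ΔH_rxn = (+1269.8) + (-277.4) + (+217.3) + (-350.5) = 859.2 kJ

ΔH_rxn = 859.2 kJ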